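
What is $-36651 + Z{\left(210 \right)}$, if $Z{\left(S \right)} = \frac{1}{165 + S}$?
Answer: $- \frac{13744124}{375} \approx -36651.0$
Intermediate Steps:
$-36651 + Z{\left(210 \right)} = -36651 + \frac{1}{165 + 210} = -36651 + \frac{1}{375} = - \frac{13744124}{375}$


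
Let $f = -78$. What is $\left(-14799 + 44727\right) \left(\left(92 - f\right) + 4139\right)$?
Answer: $128959752$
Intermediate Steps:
$\left(-14799 + 44727\right) \left(\left(92 - f\right) + 4139\right) = \left(-14799 + 44727\right) \left(\left(92 - -78\right) + 4139\right) = 29928 \left(\left(92 + 78\right) + 4139\right) = 29928 \left(170 + 4139\right) = 29928 \cdot 4309 = 128959752$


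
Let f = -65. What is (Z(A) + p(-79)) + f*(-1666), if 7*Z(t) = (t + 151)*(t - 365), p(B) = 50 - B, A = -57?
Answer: 719265/7 ≈ 1.0275e+5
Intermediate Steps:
Z(t) = (-365 + t)*(151 + t)/7 (Z(t) = ((t + 151)*(t - 365))/7 = ((151 + t)*(-365 + t))/7 = ((-365 + t)*(151 + t))/7 = (-365 + t)*(151 + t)/7)
(Z(A) + p(-79)) + f*(-1666) = ((-55115/7 - 214/7*(-57) + (⅐)*(-57)²) + (50 - 1*(-79))) - 65*(-1666) = ((-55115/7 + 12198/7 + (⅐)*3249) + (50 + 79)) + 108290 = ((-55115/7 + 12198/7 + 3249/7) + 129) + 108290 = (-39668/7 + 129) + 108290 = -38765/7 + 108290 = 719265/7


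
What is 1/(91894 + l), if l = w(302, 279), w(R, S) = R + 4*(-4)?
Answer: 1/92180 ≈ 1.0848e-5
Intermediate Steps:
w(R, S) = -16 + R (w(R, S) = R - 16 = -16 + R)
l = 286 (l = -16 + 302 = 286)
1/(91894 + l) = 1/(91894 + 286) = 1/92180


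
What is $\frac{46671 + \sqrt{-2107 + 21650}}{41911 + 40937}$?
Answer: $\frac{15557}{27616} + \frac{\sqrt{19543}}{82848} \approx 0.56502$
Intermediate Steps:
$\frac{46671 + \sqrt{-2107 + 21650}}{41911 + 40937} = \frac{46671 + \sqrt{19543}}{82848} = \left(46671 + \sqrt{19543}\right) \frac{1}{82848} = \frac{15557}{27616} + \frac{\sqrt{19543}}{82848}$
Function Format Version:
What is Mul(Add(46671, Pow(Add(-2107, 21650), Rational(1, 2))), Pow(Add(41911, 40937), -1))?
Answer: Add(Rational(15557, 27616), Mul(Rational(1, 82848), Pow(19543, Rational(1, 2)))) ≈ 0.56502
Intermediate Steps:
Mul(Add(46671, Pow(Add(-2107, 21650), Rational(1, 2))), Pow(Add(41911, 40937), -1)) = Mul(Add(46671, Pow(19543, Rational(1, 2))), Pow(82848, -1)) = Mul(Add(46671, Pow(19543, Rational(1, 2))), Rational(1, 82848)) = Add(Rational(15557, 27616), Mul(Rational(1, 82848), Pow(19543, Rational(1, 2))))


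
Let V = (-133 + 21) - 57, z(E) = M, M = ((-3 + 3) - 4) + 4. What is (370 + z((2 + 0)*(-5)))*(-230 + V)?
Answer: -147630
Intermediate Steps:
M = 0 (M = (0 - 4) + 4 = -4 + 4 = 0)
z(E) = 0
V = -169 (V = -112 - 57 = -169)
(370 + z((2 + 0)*(-5)))*(-230 + V) = (370 + 0)*(-230 - 169) = 370*(-399) = -147630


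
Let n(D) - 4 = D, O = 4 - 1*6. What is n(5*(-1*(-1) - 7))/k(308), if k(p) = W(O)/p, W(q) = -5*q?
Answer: -4004/5 ≈ -800.80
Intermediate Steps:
O = -2 (O = 4 - 6 = -2)
n(D) = 4 + D
k(p) = 10/p (k(p) = (-5*(-2))/p = 10/p)
n(5*(-1*(-1) - 7))/k(308) = (4 + 5*(-1*(-1) - 7))/((10/308)) = (4 + 5*(1 - 7))/((10*(1/308))) = (4 + 5*(-6))/(5/154) = (4 - 30)*(154/5) = -26*154/5 = -4004/5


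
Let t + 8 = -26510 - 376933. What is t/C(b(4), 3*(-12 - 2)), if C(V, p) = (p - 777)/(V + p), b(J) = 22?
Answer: -8069020/819 ≈ -9852.3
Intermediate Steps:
t = -403451 (t = -8 + (-26510 - 376933) = -8 - 403443 = -403451)
C(V, p) = (-777 + p)/(V + p)
t/C(b(4), 3*(-12 - 2)) = -403451*(22 + 3*(-12 - 2))/(-777 + 3*(-12 - 2)) = -403451*(22 + 3*(-14))/(-777 + 3*(-14)) = -403451*(22 - 42)/(-777 - 42) = -403451/(-819/(-20)) = -403451/((-1/20*(-819))) = -403451/819/20 = -403451*20/819 = -8069020/819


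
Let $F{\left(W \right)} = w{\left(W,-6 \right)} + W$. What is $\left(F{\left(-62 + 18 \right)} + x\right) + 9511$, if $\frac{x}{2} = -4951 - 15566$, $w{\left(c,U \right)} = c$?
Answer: $-31611$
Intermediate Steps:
$F{\left(W \right)} = 2 W$ ($F{\left(W \right)} = W + W = 2 W$)
$x = -41034$ ($x = 2 \left(-4951 - 15566\right) = 2 \left(-20517\right) = -41034$)
$\left(F{\left(-62 + 18 \right)} + x\right) + 9511 = \left(2 \left(-62 + 18\right) - 41034\right) + 9511 = \left(2 \left(-44\right) - 41034\right) + 9511 = \left(-88 - 41034\right) + 9511 = -41122 + 9511 = -31611$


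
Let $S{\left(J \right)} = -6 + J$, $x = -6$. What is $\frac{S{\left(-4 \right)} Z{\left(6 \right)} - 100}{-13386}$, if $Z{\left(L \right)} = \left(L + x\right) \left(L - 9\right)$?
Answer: $\frac{50}{6693} \approx 0.0074705$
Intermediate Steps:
$Z{\left(L \right)} = \left(-9 + L\right) \left(-6 + L\right)$ ($Z{\left(L \right)} = \left(L - 6\right) \left(L - 9\right) = \left(-6 + L\right) \left(-9 + L\right) = \left(-9 + L\right) \left(-6 + L\right)$)
$\frac{S{\left(-4 \right)} Z{\left(6 \right)} - 100}{-13386} = \frac{\left(-6 - 4\right) \left(54 + 6^{2} - 90\right) - 100}{-13386} = \left(- 10 \left(54 + 36 - 90\right) - 100\right) \left(- \frac{1}{13386}\right) = \left(\left(-10\right) 0 - 100\right) \left(- \frac{1}{13386}\right) = \left(0 - 100\right) \left(- \frac{1}{13386}\right) = \left(-100\right) \left(- \frac{1}{13386}\right) = \frac{50}{6693}$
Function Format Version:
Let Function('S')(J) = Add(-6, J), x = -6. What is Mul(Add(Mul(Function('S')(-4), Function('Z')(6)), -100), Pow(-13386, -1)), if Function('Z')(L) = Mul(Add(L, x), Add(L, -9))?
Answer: Rational(50, 6693) ≈ 0.0074705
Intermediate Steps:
Function('Z')(L) = Mul(Add(-9, L), Add(-6, L)) (Function('Z')(L) = Mul(Add(L, -6), Add(L, -9)) = Mul(Add(-6, L), Add(-9, L)) = Mul(Add(-9, L), Add(-6, L)))
Mul(Add(Mul(Function('S')(-4), Function('Z')(6)), -100), Pow(-13386, -1)) = Mul(Add(Mul(Add(-6, -4), Add(54, Pow(6, 2), Mul(-15, 6))), -100), Pow(-13386, -1)) = Mul(Add(Mul(-10, Add(54, 36, -90)), -100), Rational(-1, 13386)) = Mul(Add(Mul(-10, 0), -100), Rational(-1, 13386)) = Mul(Add(0, -100), Rational(-1, 13386)) = Mul(-100, Rational(-1, 13386)) = Rational(50, 6693)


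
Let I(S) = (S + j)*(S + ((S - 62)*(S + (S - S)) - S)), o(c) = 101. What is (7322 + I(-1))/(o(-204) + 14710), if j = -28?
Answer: 5495/14811 ≈ 0.37101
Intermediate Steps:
I(S) = S*(-62 + S)*(-28 + S) (I(S) = (S - 28)*(S + ((S - 62)*(S + (S - S)) - S)) = (-28 + S)*(S + ((-62 + S)*(S + 0) - S)) = (-28 + S)*(S + ((-62 + S)*S - S)) = (-28 + S)*(S + (S*(-62 + S) - S)) = (-28 + S)*(S + (-S + S*(-62 + S))) = (-28 + S)*(S*(-62 + S)) = S*(-62 + S)*(-28 + S))
(7322 + I(-1))/(o(-204) + 14710) = (7322 - (1736 + (-1)² - 90*(-1)))/(101 + 14710) = (7322 - (1736 + 1 + 90))/14811 = (7322 - 1*1827)*(1/14811) = (7322 - 1827)*(1/14811) = 5495*(1/14811) = 5495/14811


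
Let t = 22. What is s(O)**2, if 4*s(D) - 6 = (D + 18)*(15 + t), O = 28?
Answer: 182329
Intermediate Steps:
s(D) = 168 + 37*D/4 (s(D) = 3/2 + ((D + 18)*(15 + 22))/4 = 3/2 + ((18 + D)*37)/4 = 3/2 + (666 + 37*D)/4 = 3/2 + (333/2 + 37*D/4) = 168 + 37*D/4)
s(O)**2 = (168 + (37/4)*28)**2 = (168 + 259)**2 = 427**2 = 182329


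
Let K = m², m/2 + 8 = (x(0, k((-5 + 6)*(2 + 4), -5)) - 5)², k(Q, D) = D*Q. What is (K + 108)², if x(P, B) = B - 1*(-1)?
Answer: 27791073932176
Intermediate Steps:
x(P, B) = 1 + B (x(P, B) = B + 1 = 1 + B)
m = 2296 (m = -16 + 2*((1 - 5*(-5 + 6)*(2 + 4)) - 5)² = -16 + 2*((1 - 5*6) - 5)² = -16 + 2*((1 - 30) - 5)² = -16 + 2*(-29 - 5)² = -16 + 2*(-34)² = -16 + 2*1156 = -16 + 2312 = 2296)
K = 5271616 (K = 2296² = 5271616)
(K + 108)² = (5271616 + 108)² = 5271724² = 27791073932176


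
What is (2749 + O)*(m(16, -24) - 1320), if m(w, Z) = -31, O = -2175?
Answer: -775474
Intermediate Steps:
(2749 + O)*(m(16, -24) - 1320) = (2749 - 2175)*(-31 - 1320) = 574*(-1351) = -775474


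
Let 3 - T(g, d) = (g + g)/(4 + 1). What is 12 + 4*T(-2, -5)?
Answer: 136/5 ≈ 27.200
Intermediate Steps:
T(g, d) = 3 - 2*g/5 (T(g, d) = 3 - (g + g)/(4 + 1) = 3 - 2*g/5)
12 + 4*T(-2, -5) = 12 + 4*(3 - ⅖*(-2)) = 12 + 4*(3 + ⅘) = 12 + 4*(19/5) = 12 + 76/5 = 136/5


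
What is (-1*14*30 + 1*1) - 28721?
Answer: -29140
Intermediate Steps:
(-1*14*30 + 1*1) - 28721 = (-14*30 + 1) - 28721 = (-420 + 1) - 28721 = -419 - 28721 = -29140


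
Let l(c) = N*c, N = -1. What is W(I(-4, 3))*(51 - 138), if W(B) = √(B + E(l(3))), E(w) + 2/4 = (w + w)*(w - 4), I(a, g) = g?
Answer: -87*√178/2 ≈ -580.36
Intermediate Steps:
l(c) = -c
E(w) = -½ + 2*w*(-4 + w) (E(w) = -½ + (w + w)*(w - 4) = -½ + (2*w)*(-4 + w) = -½ + 2*w*(-4 + w))
W(B) = √(83/2 + B) (W(B) = √(B + (-½ - (-8)*3 + 2*(-1*3)²)) = √(B + (-½ - 8*(-3) + 2*(-3)²)) = √(B + (-½ + 24 + 2*9)) = √(B + (-½ + 24 + 18)) = √(B + 83/2) = √(83/2 + B))
W(I(-4, 3))*(51 - 138) = (√(166 + 4*3)/2)*(51 - 138) = (√(166 + 12)/2)*(-87) = (√178/2)*(-87) = -87*√178/2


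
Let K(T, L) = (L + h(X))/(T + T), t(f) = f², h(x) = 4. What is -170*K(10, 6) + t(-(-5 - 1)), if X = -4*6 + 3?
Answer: -49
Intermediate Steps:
X = -21 (X = -24 + 3 = -21)
K(T, L) = (4 + L)/(2*T) (K(T, L) = (L + 4)/(T + T) = (4 + L)/((2*T)) = (4 + L)*(1/(2*T)) = (4 + L)/(2*T))
-170*K(10, 6) + t(-(-5 - 1)) = -85*(4 + 6)/10 + (-(-5 - 1))² = -85*10/10 + (-1*(-6))² = -170*½ + 6² = -85 + 36 = -49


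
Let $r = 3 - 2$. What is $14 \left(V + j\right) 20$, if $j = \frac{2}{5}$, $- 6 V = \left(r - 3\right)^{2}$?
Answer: $- \frac{224}{3} \approx -74.667$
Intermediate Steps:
$r = 1$ ($r = 3 - 2 = 1$)
$V = - \frac{2}{3}$ ($V = - \frac{\left(1 - 3\right)^{2}}{6} = - \frac{\left(-2\right)^{2}}{6} = \left(- \frac{1}{6}\right) 4 = - \frac{2}{3} \approx -0.66667$)
$j = \frac{2}{5}$ ($j = 2 \cdot \frac{1}{5} = \frac{2}{5} \approx 0.4$)
$14 \left(V + j\right) 20 = 14 \left(- \frac{2}{3} + \frac{2}{5}\right) 20 = 14 \left(- \frac{4}{15}\right) 20 = \left(- \frac{56}{15}\right) 20 = - \frac{224}{3}$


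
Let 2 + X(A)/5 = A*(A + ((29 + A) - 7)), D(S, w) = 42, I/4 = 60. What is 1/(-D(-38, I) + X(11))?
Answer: 1/2368 ≈ 0.00042230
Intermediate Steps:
I = 240 (I = 4*60 = 240)
X(A) = -10 + 5*A*(22 + 2*A) (X(A) = -10 + 5*(A*(A + ((29 + A) - 7))) = -10 + 5*(A*(A + (22 + A))) = -10 + 5*(A*(22 + 2*A)) = -10 + 5*A*(22 + 2*A))
1/(-D(-38, I) + X(11)) = 1/(-1*42 + (-10 + 10*11**2 + 110*11)) = 1/(-42 + (-10 + 10*121 + 1210)) = 1/(-42 + (-10 + 1210 + 1210)) = 1/(-42 + 2410) = 1/2368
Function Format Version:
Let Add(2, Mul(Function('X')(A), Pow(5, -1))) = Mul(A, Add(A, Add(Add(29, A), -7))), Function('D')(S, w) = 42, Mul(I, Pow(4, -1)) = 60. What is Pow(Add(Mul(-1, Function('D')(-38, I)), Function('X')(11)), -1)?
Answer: Rational(1, 2368) ≈ 0.00042230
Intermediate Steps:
I = 240 (I = Mul(4, 60) = 240)
Function('X')(A) = Add(-10, Mul(5, A, Add(22, Mul(2, A)))) (Function('X')(A) = Add(-10, Mul(5, Mul(A, Add(A, Add(Add(29, A), -7))))) = Add(-10, Mul(5, Mul(A, Add(A, Add(22, A))))) = Add(-10, Mul(5, Mul(A, Add(22, Mul(2, A))))) = Add(-10, Mul(5, A, Add(22, Mul(2, A)))))
Pow(Add(Mul(-1, Function('D')(-38, I)), Function('X')(11)), -1) = Pow(Add(Mul(-1, 42), Add(-10, Mul(10, Pow(11, 2)), Mul(110, 11))), -1) = Pow(Add(-42, Add(-10, Mul(10, 121), 1210)), -1) = Pow(Add(-42, Add(-10, 1210, 1210)), -1) = Pow(Add(-42, 2410), -1) = Pow(2368, -1) = Rational(1, 2368)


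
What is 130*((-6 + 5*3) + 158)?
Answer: 21710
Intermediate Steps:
130*((-6 + 5*3) + 158) = 130*((-6 + 15) + 158) = 130*(9 + 158) = 130*167 = 21710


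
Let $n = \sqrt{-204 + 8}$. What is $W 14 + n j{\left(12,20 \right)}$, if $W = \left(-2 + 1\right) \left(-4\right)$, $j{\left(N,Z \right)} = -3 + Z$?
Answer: $56 + 238 i \approx 56.0 + 238.0 i$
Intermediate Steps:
$n = 14 i$ ($n = \sqrt{-196} = 14 i \approx 14.0 i$)
$W = 4$ ($W = \left(-1\right) \left(-4\right) = 4$)
$W 14 + n j{\left(12,20 \right)} = 4 \cdot 14 + 14 i \left(-3 + 20\right) = 56 + 14 i 17 = 56 + 238 i$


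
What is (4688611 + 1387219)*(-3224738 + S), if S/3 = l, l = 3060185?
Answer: 36186531603110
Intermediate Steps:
S = 9180555 (S = 3*3060185 = 9180555)
(4688611 + 1387219)*(-3224738 + S) = (4688611 + 1387219)*(-3224738 + 9180555) = 6075830*5955817 = 36186531603110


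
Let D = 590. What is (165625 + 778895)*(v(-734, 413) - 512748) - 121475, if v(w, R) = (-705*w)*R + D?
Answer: 201374452101565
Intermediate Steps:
v(w, R) = 590 - 705*R*w (v(w, R) = (-705*w)*R + 590 = -705*R*w + 590 = 590 - 705*R*w)
(165625 + 778895)*(v(-734, 413) - 512748) - 121475 = (165625 + 778895)*((590 - 705*413*(-734)) - 512748) - 121475 = 944520*((590 + 213715110) - 512748) - 121475 = 944520*(213715700 - 512748) - 121475 = 944520*213202952 - 121475 = 201374452223040 - 121475 = 201374452101565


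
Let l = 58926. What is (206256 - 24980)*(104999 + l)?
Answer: 29715668300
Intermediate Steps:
(206256 - 24980)*(104999 + l) = (206256 - 24980)*(104999 + 58926) = 181276*163925 = 29715668300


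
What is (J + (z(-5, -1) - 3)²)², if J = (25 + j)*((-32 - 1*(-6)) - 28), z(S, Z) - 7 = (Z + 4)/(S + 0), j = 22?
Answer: 3989311921/625 ≈ 6.3829e+6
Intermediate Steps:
z(S, Z) = 7 + (4 + Z)/S (z(S, Z) = 7 + (Z + 4)/(S + 0) = 7 + (4 + Z)/S)
J = -2538 (J = (25 + 22)*((-32 - 1*(-6)) - 28) = 47*((-32 + 6) - 28) = 47*(-26 - 28) = 47*(-54) = -2538)
(J + (z(-5, -1) - 3)²)² = (-2538 + ((4 - 1 + 7*(-5))/(-5) - 3)²)² = (-2538 + (-(4 - 1 - 35)/5 - 3)²)² = (-2538 + (-⅕*(-32) - 3)²)² = (-2538 + (32/5 - 3)²)² = (-2538 + (17/5)²)² = (-2538 + 289/25)² = (-63161/25)² = 3989311921/625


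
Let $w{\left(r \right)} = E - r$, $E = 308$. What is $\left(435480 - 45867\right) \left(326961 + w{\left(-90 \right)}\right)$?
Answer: $127543322067$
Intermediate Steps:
$w{\left(r \right)} = 308 - r$
$\left(435480 - 45867\right) \left(326961 + w{\left(-90 \right)}\right) = \left(435480 - 45867\right) \left(326961 + \left(308 - -90\right)\right) = 389613 \left(326961 + \left(308 + 90\right)\right) = 389613 \left(326961 + 398\right) = 389613 \cdot 327359 = 127543322067$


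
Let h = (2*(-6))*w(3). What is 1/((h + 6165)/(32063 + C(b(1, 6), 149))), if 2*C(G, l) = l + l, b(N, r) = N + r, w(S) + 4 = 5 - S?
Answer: 32212/6189 ≈ 5.2047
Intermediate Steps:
w(S) = 1 - S (w(S) = -4 + (5 - S) = 1 - S)
h = 24 (h = (2*(-6))*(1 - 1*3) = -12*(1 - 3) = -12*(-2) = 24)
C(G, l) = l (C(G, l) = (l + l)/2 = (2*l)/2 = l)
1/((h + 6165)/(32063 + C(b(1, 6), 149))) = 1/((24 + 6165)/(32063 + 149)) = 1/(6189/32212) = 32212/6189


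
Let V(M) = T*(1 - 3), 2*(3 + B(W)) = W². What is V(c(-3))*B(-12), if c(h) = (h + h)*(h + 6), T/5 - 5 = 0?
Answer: -3450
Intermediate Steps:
T = 25 (T = 25 + 5*0 = 25 + 0 = 25)
c(h) = 2*h*(6 + h) (c(h) = (2*h)*(6 + h) = 2*h*(6 + h))
B(W) = -3 + W²/2
V(M) = -50 (V(M) = 25*(1 - 3) = 25*(-2) = -50)
V(c(-3))*B(-12) = -50*(-3 + (½)*(-12)²) = -50*(-3 + (½)*144) = -50*(-3 + 72) = -50*69 = -3450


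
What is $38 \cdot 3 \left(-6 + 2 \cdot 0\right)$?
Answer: $-684$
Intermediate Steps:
$38 \cdot 3 \left(-6 + 2 \cdot 0\right) = 38 \cdot 3 \left(-6 + 0\right) = 38 \cdot 3 \left(-6\right) = 38 \left(-18\right) = -684$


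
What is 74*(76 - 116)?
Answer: -2960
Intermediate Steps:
74*(76 - 116) = 74*(-40) = -2960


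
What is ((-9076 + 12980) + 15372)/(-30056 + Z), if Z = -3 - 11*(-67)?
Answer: -9638/14661 ≈ -0.65739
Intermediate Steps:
Z = 734 (Z = -3 + 737 = 734)
((-9076 + 12980) + 15372)/(-30056 + Z) = ((-9076 + 12980) + 15372)/(-30056 + 734) = (3904 + 15372)/(-29322) = 19276*(-1/29322) = -9638/14661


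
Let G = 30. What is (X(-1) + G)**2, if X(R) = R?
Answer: 841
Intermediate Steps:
(X(-1) + G)**2 = (-1 + 30)**2 = 29**2 = 841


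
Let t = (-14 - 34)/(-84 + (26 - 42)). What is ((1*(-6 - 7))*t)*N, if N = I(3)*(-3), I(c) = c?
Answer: 1404/25 ≈ 56.160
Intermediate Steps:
N = -9 (N = 3*(-3) = -9)
t = 12/25 (t = -48/(-84 - 16) = -48/(-100) = -48*(-1/100) = 12/25 ≈ 0.48000)
((1*(-6 - 7))*t)*N = ((1*(-6 - 7))*(12/25))*(-9) = ((1*(-13))*(12/25))*(-9) = -13*12/25*(-9) = -156/25*(-9) = 1404/25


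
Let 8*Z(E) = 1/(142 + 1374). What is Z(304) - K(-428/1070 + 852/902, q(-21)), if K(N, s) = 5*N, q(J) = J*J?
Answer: -14892733/5469728 ≈ -2.7228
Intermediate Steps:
q(J) = J²
Z(E) = 1/12128 (Z(E) = 1/(8*(142 + 1374)) = (⅛)/1516 = (⅛)*(1/1516) = 1/12128)
Z(304) - K(-428/1070 + 852/902, q(-21)) = 1/12128 - 5*(-428/1070 + 852/902) = 1/12128 - 5*(-428*1/1070 + 852*(1/902)) = 1/12128 - 5*(-⅖ + 426/451) = 1/12128 - 5*1228/2255 = 1/12128 - 1*1228/451 = 1/12128 - 1228/451 = -14892733/5469728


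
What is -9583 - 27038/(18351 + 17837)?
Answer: -173408321/18094 ≈ -9583.8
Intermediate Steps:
-9583 - 27038/(18351 + 17837) = -9583 - 27038/36188 = -9583 - 27038*1/36188 = -9583 - 13519/18094 = -173408321/18094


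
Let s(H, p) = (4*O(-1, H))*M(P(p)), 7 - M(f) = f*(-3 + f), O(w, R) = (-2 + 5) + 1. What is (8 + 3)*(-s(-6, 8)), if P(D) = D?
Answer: 5808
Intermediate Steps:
O(w, R) = 4 (O(w, R) = 3 + 1 = 4)
M(f) = 7 - f*(-3 + f)
s(H, p) = 112 - 16*p² + 48*p (s(H, p) = (4*4)*(7 - p² + 3*p) = 16*(7 - p² + 3*p) = 112 - 16*p² + 48*p)
(8 + 3)*(-s(-6, 8)) = (8 + 3)*(-(112 - 16*8² + 48*8)) = 11*(-(112 - 16*64 + 384)) = 11*(-(112 - 1024 + 384)) = 11*(-1*(-528)) = 11*528 = 5808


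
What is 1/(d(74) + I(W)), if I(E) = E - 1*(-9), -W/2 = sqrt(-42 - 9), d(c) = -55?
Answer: I/(2*(sqrt(51) - 23*I)) ≈ -0.019828 + 0.0061564*I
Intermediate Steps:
W = -2*I*sqrt(51) (W = -2*sqrt(-42 - 9) = -2*I*sqrt(51) ≈ -14.283*I)
I(E) = 9 + E (I(E) = E + 9 = 9 + E)
1/(d(74) + I(W)) = 1/(-55 + (9 - 2*I*sqrt(51))) = 1/(-46 - 2*I*sqrt(51))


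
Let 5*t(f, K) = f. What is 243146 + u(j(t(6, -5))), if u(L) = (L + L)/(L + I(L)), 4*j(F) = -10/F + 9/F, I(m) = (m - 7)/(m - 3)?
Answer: 915930212/3767 ≈ 2.4315e+5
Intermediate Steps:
t(f, K) = f/5
I(m) = (-7 + m)/(-3 + m)
j(F) = -1/(4*F) (j(F) = (-10/F + 9/F)/4 = (-1/F)/4 = -1/(4*F))
u(L) = 2*L/(L + (-7 + L)/(-3 + L)) (u(L) = (L + L)/(L + (-7 + L)/(-3 + L)) = (2*L)/(L + (-7 + L)/(-3 + L)) = 2*L/(L + (-7 + L)/(-3 + L)))
243146 + u(j(t(6, -5))) = 243146 + 2*(-1/(4*((⅕)*6)))*(-3 - 1/(4*((⅕)*6)))/(-7 - 1/(4*((⅕)*6)) + (-1/(4*((⅕)*6)))*(-3 - 1/(4*((⅕)*6)))) = 243146 + 2*(-1/(4*6/5))*(-3 - 1/(4*6/5))/(-7 - 1/(4*6/5) + (-1/(4*6/5))*(-3 - 1/(4*6/5))) = 243146 + 2*(-¼*⅚)*(-3 - ¼*⅚)/(-7 - ¼*⅚ + (-¼*⅚)*(-3 - ¼*⅚)) = 243146 + 2*(-5/24)*(-3 - 5/24)/(-7 - 5/24 - 5*(-3 - 5/24)/24) = 243146 + 2*(-5/24)*(-77/24)/(-7 - 5/24 - 5/24*(-77/24)) = 243146 + 2*(-5/24)*(-77/24)/(-7 - 5/24 + 385/576) = 243146 + 2*(-5/24)*(-77/24)/(-3767/576) = 243146 + 2*(-5/24)*(-576/3767)*(-77/24) = 243146 - 770/3767 = 915930212/3767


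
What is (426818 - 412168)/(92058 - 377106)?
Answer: -7325/142524 ≈ -0.051395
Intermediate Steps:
(426818 - 412168)/(92058 - 377106) = 14650/(-285048) = 14650*(-1/285048) = -7325/142524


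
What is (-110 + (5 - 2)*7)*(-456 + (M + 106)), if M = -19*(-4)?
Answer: 24386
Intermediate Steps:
M = 76
(-110 + (5 - 2)*7)*(-456 + (M + 106)) = (-110 + (5 - 2)*7)*(-456 + (76 + 106)) = (-110 + 3*7)*(-456 + 182) = (-110 + 21)*(-274) = -89*(-274) = 24386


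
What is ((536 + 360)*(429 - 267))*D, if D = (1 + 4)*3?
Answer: 2177280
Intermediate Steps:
D = 15 (D = 5*3 = 15)
((536 + 360)*(429 - 267))*D = ((536 + 360)*(429 - 267))*15 = (896*162)*15 = 145152*15 = 2177280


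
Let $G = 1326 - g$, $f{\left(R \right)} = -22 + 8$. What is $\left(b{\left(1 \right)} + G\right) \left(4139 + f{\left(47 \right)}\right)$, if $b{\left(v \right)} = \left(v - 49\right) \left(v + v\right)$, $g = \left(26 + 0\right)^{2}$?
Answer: $2285250$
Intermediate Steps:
$f{\left(R \right)} = -14$
$g = 676$ ($g = 26^{2} = 676$)
$G = 650$ ($G = 1326 - 676 = 650$)
$b{\left(v \right)} = 2 v \left(-49 + v\right)$ ($b{\left(v \right)} = \left(-49 + v\right) 2 v = 2 v \left(-49 + v\right)$)
$\left(b{\left(1 \right)} + G\right) \left(4139 + f{\left(47 \right)}\right) = \left(2 \cdot 1 \left(-49 + 1\right) + 650\right) \left(4139 - 14\right) = \left(2 \cdot 1 \left(-48\right) + 650\right) 4125 = \left(-96 + 650\right) 4125 = 554 \cdot 4125 = 2285250$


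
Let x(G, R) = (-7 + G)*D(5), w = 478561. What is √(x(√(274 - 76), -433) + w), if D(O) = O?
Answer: √(478526 + 15*√22) ≈ 691.81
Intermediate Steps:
x(G, R) = -35 + 5*G (x(G, R) = (-7 + G)*5 = -35 + 5*G)
√(x(√(274 - 76), -433) + w) = √((-35 + 5*√(274 - 76)) + 478561) = √((-35 + 5*√198) + 478561) = √((-35 + 5*(3*√22)) + 478561) = √((-35 + 15*√22) + 478561) = √(478526 + 15*√22)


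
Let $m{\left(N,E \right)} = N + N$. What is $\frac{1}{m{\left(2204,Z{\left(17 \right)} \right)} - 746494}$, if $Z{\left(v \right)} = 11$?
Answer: $- \frac{1}{742086} \approx -1.3476 \cdot 10^{-6}$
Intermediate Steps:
$m{\left(N,E \right)} = 2 N$
$\frac{1}{m{\left(2204,Z{\left(17 \right)} \right)} - 746494} = \frac{1}{2 \cdot 2204 - 746494} = \frac{1}{4408 - 746494} = \frac{1}{-742086} = - \frac{1}{742086}$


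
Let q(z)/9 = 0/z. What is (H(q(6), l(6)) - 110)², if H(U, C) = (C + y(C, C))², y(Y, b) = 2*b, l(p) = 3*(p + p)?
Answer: 133494916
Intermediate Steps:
q(z) = 0 (q(z) = 9*(0/z) = 9*0 = 0)
l(p) = 6*p (l(p) = 3*(2*p) = 6*p)
H(U, C) = 9*C² (H(U, C) = (C + 2*C)² = (3*C)² = 9*C²)
(H(q(6), l(6)) - 110)² = (9*(6*6)² - 110)² = (9*36² - 110)² = (9*1296 - 110)² = (11664 - 110)² = 11554² = 133494916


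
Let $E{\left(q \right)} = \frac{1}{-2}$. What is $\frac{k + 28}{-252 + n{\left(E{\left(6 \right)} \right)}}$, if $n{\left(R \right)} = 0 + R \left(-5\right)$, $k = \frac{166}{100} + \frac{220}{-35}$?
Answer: $- \frac{8181}{87325} \approx -0.093685$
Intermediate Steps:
$k = - \frac{1619}{350}$ ($k = 166 \cdot \frac{1}{100} + 220 \left(- \frac{1}{35}\right) = \frac{83}{50} - \frac{44}{7} = - \frac{1619}{350} \approx -4.6257$)
$E{\left(q \right)} = - \frac{1}{2}$
$n{\left(R \right)} = - 5 R$ ($n{\left(R \right)} = 0 - 5 R = - 5 R$)
$\frac{k + 28}{-252 + n{\left(E{\left(6 \right)} \right)}} = \frac{- \frac{1619}{350} + 28}{-252 - - \frac{5}{2}} = \frac{8181}{350 \left(-252 + \frac{5}{2}\right)} = \frac{8181}{350 \left(- \frac{499}{2}\right)} = \frac{8181}{350} \left(- \frac{2}{499}\right) = - \frac{8181}{87325}$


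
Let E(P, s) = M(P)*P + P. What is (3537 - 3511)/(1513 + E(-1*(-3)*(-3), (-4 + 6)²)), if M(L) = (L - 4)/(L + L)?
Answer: 52/2995 ≈ 0.017362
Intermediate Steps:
M(L) = (-4 + L)/(2*L) (M(L) = (-4 + L)/((2*L)) = (-4 + L)*(1/(2*L)) = (-4 + L)/(2*L))
E(P, s) = -2 + 3*P/2 (E(P, s) = ((-4 + P)/(2*P))*P + P = (-2 + P/2) + P = -2 + 3*P/2)
(3537 - 3511)/(1513 + E(-1*(-3)*(-3), (-4 + 6)²)) = (3537 - 3511)/(1513 + (-2 + 3*(-1*(-3)*(-3))/2)) = 26/(1513 + (-2 + 3*(3*(-3))/2)) = 26/(1513 + (-2 + (3/2)*(-9))) = 26/(1513 + (-2 - 27/2)) = 26/(1513 - 31/2) = 26/(2995/2) = 26*(2/2995) = 52/2995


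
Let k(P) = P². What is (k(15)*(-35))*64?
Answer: -504000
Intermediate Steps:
(k(15)*(-35))*64 = (15²*(-35))*64 = (225*(-35))*64 = -7875*64 = -504000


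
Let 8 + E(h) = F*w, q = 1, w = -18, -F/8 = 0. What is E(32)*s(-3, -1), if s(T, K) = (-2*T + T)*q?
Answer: -24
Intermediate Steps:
F = 0 (F = -8*0 = 0)
E(h) = -8 (E(h) = -8 + 0*(-18) = -8 + 0 = -8)
s(T, K) = -T (s(T, K) = (-2*T + T)*1 = -T*1 = -T)
E(32)*s(-3, -1) = -(-8)*(-3) = -8*3 = -24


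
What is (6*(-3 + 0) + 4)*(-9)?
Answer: 126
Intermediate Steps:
(6*(-3 + 0) + 4)*(-9) = (6*(-3) + 4)*(-9) = (-18 + 4)*(-9) = -14*(-9) = 126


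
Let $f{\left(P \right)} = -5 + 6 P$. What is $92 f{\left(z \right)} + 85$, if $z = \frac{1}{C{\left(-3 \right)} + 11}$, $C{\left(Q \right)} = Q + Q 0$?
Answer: $-306$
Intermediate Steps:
$C{\left(Q \right)} = Q$ ($C{\left(Q \right)} = Q + 0 = Q$)
$z = \frac{1}{8}$ ($z = \frac{1}{-3 + 11} = \frac{1}{8} \approx 0.125$)
$92 f{\left(z \right)} + 85 = 92 \left(-5 + 6 \cdot \frac{1}{8}\right) + 85 = 92 \left(-5 + \frac{3}{4}\right) + 85 = 92 \left(- \frac{17}{4}\right) + 85 = -391 + 85 = -306$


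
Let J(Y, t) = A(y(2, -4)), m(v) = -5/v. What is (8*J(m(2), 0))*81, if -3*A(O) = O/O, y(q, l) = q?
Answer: -216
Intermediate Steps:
A(O) = -1/3 (A(O) = -O/(3*O) = -1/3*1 = -1/3)
J(Y, t) = -1/3
(8*J(m(2), 0))*81 = (8*(-1/3))*81 = -8/3*81 = -216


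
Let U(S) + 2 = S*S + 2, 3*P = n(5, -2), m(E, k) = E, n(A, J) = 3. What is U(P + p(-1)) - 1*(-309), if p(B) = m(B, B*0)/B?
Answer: 313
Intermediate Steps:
P = 1 (P = (⅓)*3 = 1)
p(B) = 1 (p(B) = B/B = 1)
U(S) = S² (U(S) = -2 + (S*S + 2) = -2 + (S² + 2) = -2 + (2 + S²) = S²)
U(P + p(-1)) - 1*(-309) = (1 + 1)² - 1*(-309) = 2² + 309 = 4 + 309 = 313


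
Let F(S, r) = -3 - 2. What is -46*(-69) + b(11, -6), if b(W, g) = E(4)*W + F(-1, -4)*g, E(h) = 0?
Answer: 3204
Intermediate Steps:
F(S, r) = -5
b(W, g) = -5*g (b(W, g) = 0*W - 5*g = 0 - 5*g = -5*g)
-46*(-69) + b(11, -6) = -46*(-69) - 5*(-6) = 3174 + 30 = 3204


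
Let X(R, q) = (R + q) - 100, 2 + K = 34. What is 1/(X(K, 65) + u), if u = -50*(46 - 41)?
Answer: -1/253 ≈ -0.0039526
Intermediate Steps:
K = 32 (K = -2 + 34 = 32)
X(R, q) = -100 + R + q
u = -250 (u = -50*5 = -250)
1/(X(K, 65) + u) = 1/((-100 + 32 + 65) - 250) = 1/(-3 - 250) = 1/(-253) = -1/253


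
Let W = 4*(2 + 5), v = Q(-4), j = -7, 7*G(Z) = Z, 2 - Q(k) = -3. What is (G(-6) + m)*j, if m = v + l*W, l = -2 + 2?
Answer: -29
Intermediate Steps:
Q(k) = 5 (Q(k) = 2 - 1*(-3) = 2 + 3 = 5)
G(Z) = Z/7
l = 0
v = 5
W = 28 (W = 4*7 = 28)
m = 5 (m = 5 + 0*28 = 5 + 0 = 5)
(G(-6) + m)*j = ((1/7)*(-6) + 5)*(-7) = (-6/7 + 5)*(-7) = (29/7)*(-7) = -29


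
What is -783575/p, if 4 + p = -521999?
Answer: 783575/522003 ≈ 1.5011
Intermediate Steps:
p = -522003 (p = -4 - 521999 = -522003)
-783575/p = -783575/(-522003) = -783575*(-1/522003) = 783575/522003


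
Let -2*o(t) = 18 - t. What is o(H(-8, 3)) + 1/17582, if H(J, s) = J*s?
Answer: -369221/17582 ≈ -21.000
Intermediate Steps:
o(t) = -9 + t/2 (o(t) = -(18 - t)/2 = -9 + t/2)
o(H(-8, 3)) + 1/17582 = (-9 + (-8*3)/2) + 1/17582 = (-9 + (½)*(-24)) + 1/17582 = (-9 - 12) + 1/17582 = -21 + 1/17582 = -369221/17582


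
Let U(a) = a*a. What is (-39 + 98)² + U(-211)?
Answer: 48002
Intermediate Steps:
U(a) = a²
(-39 + 98)² + U(-211) = (-39 + 98)² + (-211)² = 59² + 44521 = 3481 + 44521 = 48002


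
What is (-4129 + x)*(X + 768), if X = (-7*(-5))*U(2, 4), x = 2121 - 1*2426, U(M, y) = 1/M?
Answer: -3482907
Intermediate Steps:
x = -305 (x = 2121 - 2426 = -305)
X = 35/2 (X = -7*(-5)/2 = 35*(1/2) = 35/2 ≈ 17.500)
(-4129 + x)*(X + 768) = (-4129 - 305)*(35/2 + 768) = -4434*1571/2 = -3482907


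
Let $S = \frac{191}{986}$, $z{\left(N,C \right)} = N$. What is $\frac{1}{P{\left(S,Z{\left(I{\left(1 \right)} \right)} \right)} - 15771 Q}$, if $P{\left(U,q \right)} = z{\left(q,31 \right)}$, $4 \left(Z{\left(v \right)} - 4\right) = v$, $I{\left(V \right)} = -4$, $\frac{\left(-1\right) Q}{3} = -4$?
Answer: $- \frac{1}{189249} \approx -5.284 \cdot 10^{-6}$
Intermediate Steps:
$Q = 12$ ($Q = \left(-3\right) \left(-4\right) = 12$)
$Z{\left(v \right)} = 4 + \frac{v}{4}$
$S = \frac{191}{986}$ ($S = 191 \cdot \frac{1}{986} = \frac{191}{986} \approx 0.19371$)
$P{\left(U,q \right)} = q$
$\frac{1}{P{\left(S,Z{\left(I{\left(1 \right)} \right)} \right)} - 15771 Q} = \frac{1}{\left(4 + \frac{1}{4} \left(-4\right)\right) - 189252} = \frac{1}{\left(4 - 1\right) - 189252} = \frac{1}{3 - 189252} = \frac{1}{-189249} = - \frac{1}{189249}$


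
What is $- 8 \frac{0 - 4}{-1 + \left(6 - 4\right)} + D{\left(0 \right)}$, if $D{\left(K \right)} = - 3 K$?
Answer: $32$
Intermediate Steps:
$- 8 \frac{0 - 4}{-1 + \left(6 - 4\right)} + D{\left(0 \right)} = - 8 \frac{0 - 4}{-1 + \left(6 - 4\right)} - 0 = - 8 \left(- \frac{4}{-1 + 2}\right) + 0 = - 8 \left(- \frac{4}{1}\right) + 0 = - 8 \left(\left(-4\right) 1\right) + 0 = \left(-8\right) \left(-4\right) + 0 = 32 + 0 = 32$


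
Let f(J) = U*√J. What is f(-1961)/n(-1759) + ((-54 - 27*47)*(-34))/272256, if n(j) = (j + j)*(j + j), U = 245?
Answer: 7497/45376 + 245*I*√1961/12376324 ≈ 0.16522 + 0.00087662*I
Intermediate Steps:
f(J) = 245*√J
n(j) = 4*j² (n(j) = (2*j)*(2*j) = 4*j²)
f(-1961)/n(-1759) + ((-54 - 27*47)*(-34))/272256 = (245*√(-1961))/((4*(-1759)²)) + ((-54 - 27*47)*(-34))/272256 = (245*(I*√1961))/((4*3094081)) + ((-54 - 1269)*(-34))*(1/272256) = (245*I*√1961)/12376324 - 1323*(-34)*(1/272256) = (245*I*√1961)*(1/12376324) + 44982*(1/272256) = 245*I*√1961/12376324 + 7497/45376 = 7497/45376 + 245*I*√1961/12376324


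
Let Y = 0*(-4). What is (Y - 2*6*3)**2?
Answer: 1296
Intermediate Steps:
Y = 0
(Y - 2*6*3)**2 = (0 - 2*6*3)**2 = (0 - 12*3)**2 = (0 - 36)**2 = (-36)**2 = 1296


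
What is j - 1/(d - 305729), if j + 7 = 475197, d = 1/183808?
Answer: 26703509247754698/56195436031 ≈ 4.7519e+5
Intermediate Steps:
d = 1/183808 ≈ 5.4405e-6
j = 475190 (j = -7 + 475197 = 475190)
j - 1/(d - 305729) = 475190 - 1/(1/183808 - 305729) = 475190 - 1/(-56195436031/183808) = 475190 - 1*(-183808/56195436031) = 475190 + 183808/56195436031 = 26703509247754698/56195436031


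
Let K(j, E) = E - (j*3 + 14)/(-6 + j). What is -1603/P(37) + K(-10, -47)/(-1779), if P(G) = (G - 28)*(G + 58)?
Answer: -936899/507015 ≈ -1.8479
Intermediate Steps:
P(G) = (-28 + G)*(58 + G)
K(j, E) = E - (14 + 3*j)/(-6 + j) (K(j, E) = E - (3*j + 14)/(-6 + j) = E - (14 + 3*j)/(-6 + j))
-1603/P(37) + K(-10, -47)/(-1779) = -1603/(-1624 + 37² + 30*37) + ((-14 - 6*(-47) - 3*(-10) - 47*(-10))/(-6 - 10))/(-1779) = -1603/(-1624 + 1369 + 1110) + ((-14 + 282 + 30 + 470)/(-16))*(-1/1779) = -1603/855 - 1/16*768*(-1/1779) = -1603*1/855 - 48*(-1/1779) = -1603/855 + 16/593 = -936899/507015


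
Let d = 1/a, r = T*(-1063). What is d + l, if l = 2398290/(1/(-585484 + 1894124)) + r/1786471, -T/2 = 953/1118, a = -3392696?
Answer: 10633460269641171403408812255/3388072735841144 ≈ 3.1385e+12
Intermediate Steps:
T = -953/559 (T = -1906/1118 = -2*953/1118 = -953/559 ≈ -1.7048)
r = 1013039/559 (r = -953/559*(-1063) = 1013039/559 ≈ 1812.2)
d = -1/3392696 (d = 1/(-3392696) = -1/3392696 ≈ -2.9475e-7)
l = 3134221359544495411439/998637289 (l = 2398290/(1/(-585484 + 1894124)) + (1013039/559)/1786471 = 2398290/(1/1308640) + (1013039/559)*(1/1786471) = 2398290/(1/1308640) + 1013039/998637289 = 2398290*1308640 + 1013039/998637289 = 3138498225600 + 1013039/998637289 = 3134221359544495411439/998637289 ≈ 3.1385e+12)
d + l = -1/3392696 + 3134221359544495411439/998637289 = 10633460269641171403408812255/3388072735841144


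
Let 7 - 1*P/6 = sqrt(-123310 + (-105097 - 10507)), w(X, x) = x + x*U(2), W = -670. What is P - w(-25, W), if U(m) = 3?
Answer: 2722 - 18*I*sqrt(26546) ≈ 2722.0 - 2932.7*I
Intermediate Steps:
w(X, x) = 4*x (w(X, x) = x + x*3 = x + 3*x = 4*x)
P = 42 - 18*I*sqrt(26546) (P = 42 - 6*sqrt(-123310 + (-105097 - 10507)) = 42 - 6*sqrt(-123310 - 115604) = 42 - 18*I*sqrt(26546) ≈ 42.0 - 2932.7*I)
P - w(-25, W) = (42 - 18*I*sqrt(26546)) - 4*(-670) = (42 - 18*I*sqrt(26546)) - 1*(-2680) = (42 - 18*I*sqrt(26546)) + 2680 = 2722 - 18*I*sqrt(26546)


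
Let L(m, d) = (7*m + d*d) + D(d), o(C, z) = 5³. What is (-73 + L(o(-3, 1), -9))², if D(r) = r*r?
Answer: 929296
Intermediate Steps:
o(C, z) = 125
D(r) = r²
L(m, d) = 2*d² + 7*m (L(m, d) = (7*m + d*d) + d² = (7*m + d²) + d² = (d² + 7*m) + d² = 2*d² + 7*m)
(-73 + L(o(-3, 1), -9))² = (-73 + (2*(-9)² + 7*125))² = (-73 + (2*81 + 875))² = (-73 + (162 + 875))² = (-73 + 1037)² = 964² = 929296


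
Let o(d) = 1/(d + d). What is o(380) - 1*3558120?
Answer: -2704171199/760 ≈ -3.5581e+6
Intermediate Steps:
o(d) = 1/(2*d)
o(380) - 1*3558120 = (½)/380 - 1*3558120 = (½)*(1/380) - 3558120 = 1/760 - 3558120 = -2704171199/760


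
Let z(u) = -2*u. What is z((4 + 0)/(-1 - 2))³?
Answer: 512/27 ≈ 18.963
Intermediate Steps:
z((4 + 0)/(-1 - 2))³ = (-2*(4 + 0)/(-1 - 2))³ = (-8/(-3))³ = (-8*(-1)/3)³ = (-2*(-4/3))³ = (8/3)³ = 512/27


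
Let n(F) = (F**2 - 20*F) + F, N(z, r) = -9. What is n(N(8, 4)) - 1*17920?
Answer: -17668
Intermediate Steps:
n(F) = F**2 - 19*F
n(N(8, 4)) - 1*17920 = -9*(-19 - 9) - 1*17920 = -9*(-28) - 17920 = 252 - 17920 = -17668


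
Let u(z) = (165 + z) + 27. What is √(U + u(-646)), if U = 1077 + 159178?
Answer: √159801 ≈ 399.75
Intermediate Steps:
U = 160255
u(z) = 192 + z
√(U + u(-646)) = √(160255 + (192 - 646)) = √(160255 - 454) = √159801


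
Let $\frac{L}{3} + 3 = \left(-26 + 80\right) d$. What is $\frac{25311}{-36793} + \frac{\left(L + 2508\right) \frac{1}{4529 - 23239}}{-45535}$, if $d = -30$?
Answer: $- \frac{21564042631623}{31346158761050} \approx -0.68793$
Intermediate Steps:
$L = -4869$ ($L = -9 + 3 \left(-26 + 80\right) \left(-30\right) = -9 + 3 \cdot 54 \left(-30\right) = -9 + 3 \left(-1620\right) = -9 - 4860 = -4869$)
$\frac{25311}{-36793} + \frac{\left(L + 2508\right) \frac{1}{4529 - 23239}}{-45535} = \frac{25311}{-36793} + \frac{\left(-4869 + 2508\right) \frac{1}{4529 - 23239}}{-45535} = 25311 \left(- \frac{1}{36793}\right) + - \frac{2361}{-18710} \left(- \frac{1}{45535}\right) = - \frac{25311}{36793} + \left(-2361\right) \left(- \frac{1}{18710}\right) \left(- \frac{1}{45535}\right) = - \frac{25311}{36793} + \frac{2361}{18710} \left(- \frac{1}{45535}\right) = - \frac{25311}{36793} - \frac{2361}{851959850} = - \frac{21564042631623}{31346158761050}$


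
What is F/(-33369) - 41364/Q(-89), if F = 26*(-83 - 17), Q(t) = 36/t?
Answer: 3412349909/33369 ≈ 1.0226e+5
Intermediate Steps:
F = -2600 (F = 26*(-100) = -2600)
F/(-33369) - 41364/Q(-89) = -2600/(-33369) - 41364/(36/(-89)) = -2600*(-1/33369) - 41364/(36*(-1/89)) = 2600/33369 - 41364/(-36/89) = 2600/33369 - 41364*(-89/36) = 2600/33369 + 102261 = 3412349909/33369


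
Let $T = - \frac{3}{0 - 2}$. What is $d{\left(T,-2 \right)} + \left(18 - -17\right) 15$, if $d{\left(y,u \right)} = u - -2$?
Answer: $525$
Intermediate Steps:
$T = \frac{3}{2}$ ($T = - \frac{3}{-2} = \left(-3\right) \left(- \frac{1}{2}\right) = \frac{3}{2} \approx 1.5$)
$d{\left(y,u \right)} = 2 + u$ ($d{\left(y,u \right)} = u + 2 = 2 + u$)
$d{\left(T,-2 \right)} + \left(18 - -17\right) 15 = \left(2 - 2\right) + \left(18 - -17\right) 15 = 0 + \left(18 + 17\right) 15 = 0 + 35 \cdot 15 = 0 + 525 = 525$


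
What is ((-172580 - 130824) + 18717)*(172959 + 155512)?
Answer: -93511423577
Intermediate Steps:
((-172580 - 130824) + 18717)*(172959 + 155512) = (-303404 + 18717)*328471 = -284687*328471 = -93511423577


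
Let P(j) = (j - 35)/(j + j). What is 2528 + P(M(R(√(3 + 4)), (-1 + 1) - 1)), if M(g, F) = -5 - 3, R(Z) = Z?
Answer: 40491/16 ≈ 2530.7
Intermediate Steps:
M(g, F) = -8
P(j) = (-35 + j)/(2*j) (P(j) = (-35 + j)/((2*j)) = (-35 + j)*(1/(2*j)) = (-35 + j)/(2*j))
2528 + P(M(R(√(3 + 4)), (-1 + 1) - 1)) = 2528 + (½)*(-35 - 8)/(-8) = 2528 + (½)*(-⅛)*(-43) = 2528 + 43/16 = 40491/16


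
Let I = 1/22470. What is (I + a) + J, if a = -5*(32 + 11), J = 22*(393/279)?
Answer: -128176339/696570 ≈ -184.01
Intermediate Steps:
J = 2882/93 (J = 22*(393*(1/279)) = 22*(131/93) = 2882/93 ≈ 30.989)
I = 1/22470 ≈ 4.4504e-5
a = -215 (a = -5*43 = -215)
(I + a) + J = (1/22470 - 215) + 2882/93 = -4831049/22470 + 2882/93 = -128176339/696570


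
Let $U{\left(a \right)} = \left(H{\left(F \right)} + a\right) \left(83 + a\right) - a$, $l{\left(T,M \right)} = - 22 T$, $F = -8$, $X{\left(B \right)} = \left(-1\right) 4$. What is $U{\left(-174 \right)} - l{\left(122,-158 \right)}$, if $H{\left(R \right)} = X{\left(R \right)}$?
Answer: $19056$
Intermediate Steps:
$X{\left(B \right)} = -4$
$H{\left(R \right)} = -4$
$U{\left(a \right)} = - a + \left(-4 + a\right) \left(83 + a\right)$ ($U{\left(a \right)} = \left(-4 + a\right) \left(83 + a\right) - a = - a + \left(-4 + a\right) \left(83 + a\right)$)
$U{\left(-174 \right)} - l{\left(122,-158 \right)} = \left(-332 + \left(-174\right)^{2} + 78 \left(-174\right)\right) - \left(-22\right) 122 = \left(-332 + 30276 - 13572\right) - -2684 = 16372 + 2684 = 19056$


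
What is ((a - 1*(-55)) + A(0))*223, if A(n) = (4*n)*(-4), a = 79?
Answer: 29882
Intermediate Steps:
A(n) = -16*n
((a - 1*(-55)) + A(0))*223 = ((79 - 1*(-55)) - 16*0)*223 = ((79 + 55) + 0)*223 = (134 + 0)*223 = 134*223 = 29882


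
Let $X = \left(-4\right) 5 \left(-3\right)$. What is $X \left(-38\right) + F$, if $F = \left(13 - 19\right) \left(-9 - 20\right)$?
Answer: $-2106$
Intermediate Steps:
$F = 174$ ($F = \left(-6\right) \left(-29\right) = 174$)
$X = 60$ ($X = \left(-20\right) \left(-3\right) = 60$)
$X \left(-38\right) + F = 60 \left(-38\right) + 174 = -2280 + 174 = -2106$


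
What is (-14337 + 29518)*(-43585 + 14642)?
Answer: -439383683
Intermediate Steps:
(-14337 + 29518)*(-43585 + 14642) = 15181*(-28943) = -439383683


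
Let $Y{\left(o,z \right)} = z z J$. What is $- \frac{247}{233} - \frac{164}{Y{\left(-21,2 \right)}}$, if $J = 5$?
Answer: $- \frac{10788}{1165} \approx -9.2601$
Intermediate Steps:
$Y{\left(o,z \right)} = 5 z^{2}$ ($Y{\left(o,z \right)} = z z 5 = z^{2} \cdot 5 = 5 z^{2}$)
$- \frac{247}{233} - \frac{164}{Y{\left(-21,2 \right)}} = - \frac{247}{233} - \frac{164}{5 \cdot 2^{2}} = \left(-247\right) \frac{1}{233} - \frac{164}{5 \cdot 4} = - \frac{247}{233} - \frac{164}{20} = - \frac{247}{233} - \frac{41}{5} = - \frac{10788}{1165}$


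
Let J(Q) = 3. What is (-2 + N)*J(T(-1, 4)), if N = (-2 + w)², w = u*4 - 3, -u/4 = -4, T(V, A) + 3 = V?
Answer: 10437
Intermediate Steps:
T(V, A) = -3 + V
u = 16 (u = -4*(-4) = 16)
w = 61 (w = 16*4 - 3 = 64 - 3 = 61)
N = 3481 (N = (-2 + 61)² = 59² = 3481)
(-2 + N)*J(T(-1, 4)) = (-2 + 3481)*3 = 3479*3 = 10437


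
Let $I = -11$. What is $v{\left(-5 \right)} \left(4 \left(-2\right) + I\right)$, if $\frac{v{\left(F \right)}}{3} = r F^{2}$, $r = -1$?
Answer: $1425$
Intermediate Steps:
$v{\left(F \right)} = - 3 F^{2}$ ($v{\left(F \right)} = 3 \left(- F^{2}\right) = - 3 F^{2}$)
$v{\left(-5 \right)} \left(4 \left(-2\right) + I\right) = - 3 \left(-5\right)^{2} \left(4 \left(-2\right) - 11\right) = \left(-3\right) 25 \left(-8 - 11\right) = \left(-75\right) \left(-19\right) = 1425$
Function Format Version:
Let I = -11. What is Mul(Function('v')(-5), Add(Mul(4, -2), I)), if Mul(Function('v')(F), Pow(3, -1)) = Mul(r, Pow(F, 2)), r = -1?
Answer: 1425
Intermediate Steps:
Function('v')(F) = Mul(-3, Pow(F, 2)) (Function('v')(F) = Mul(3, Mul(-1, Pow(F, 2))) = Mul(-3, Pow(F, 2)))
Mul(Function('v')(-5), Add(Mul(4, -2), I)) = Mul(Mul(-3, Pow(-5, 2)), Add(Mul(4, -2), -11)) = Mul(Mul(-3, 25), Add(-8, -11)) = Mul(-75, -19) = 1425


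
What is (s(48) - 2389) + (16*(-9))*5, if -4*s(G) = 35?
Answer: -12471/4 ≈ -3117.8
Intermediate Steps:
s(G) = -35/4 (s(G) = -¼*35 = -35/4)
(s(48) - 2389) + (16*(-9))*5 = (-35/4 - 2389) + (16*(-9))*5 = -9591/4 - 144*5 = -9591/4 - 720 = -12471/4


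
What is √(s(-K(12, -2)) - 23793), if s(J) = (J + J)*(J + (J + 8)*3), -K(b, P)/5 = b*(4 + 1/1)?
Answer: √710607 ≈ 842.97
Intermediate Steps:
K(b, P) = -25*b (K(b, P) = -5*b*(4 + 1/1) = -5*b*(4 + 1) = -5*b*5 = -25*b)
s(J) = 2*J*(24 + 4*J) (s(J) = (2*J)*(J + (8 + J)*3) = (2*J)*(J + (24 + 3*J)) = (2*J)*(24 + 4*J) = 2*J*(24 + 4*J))
√(s(-K(12, -2)) - 23793) = √(8*(-(-25)*12)*(6 - (-25)*12) - 23793) = √(8*(-1*(-300))*(6 - 1*(-300)) - 23793) = √(8*300*(6 + 300) - 23793) = √(8*300*306 - 23793) = √(734400 - 23793) = √710607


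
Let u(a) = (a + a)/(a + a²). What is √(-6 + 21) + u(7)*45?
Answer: 45/4 + √15 ≈ 15.123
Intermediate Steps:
u(a) = 2*a/(a + a²) (u(a) = (2*a)/(a + a²) = 2*a/(a + a²))
√(-6 + 21) + u(7)*45 = √(-6 + 21) + (2/(1 + 7))*45 = √15 + (2/8)*45 = √15 + (2*(⅛))*45 = √15 + (¼)*45 = √15 + 45/4 = 45/4 + √15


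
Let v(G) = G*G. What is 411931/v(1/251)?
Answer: 25952064931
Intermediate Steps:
v(G) = G²
411931/v(1/251) = 411931/((1/251)²) = 411931/(1/63001) = 411931*63001 = 25952064931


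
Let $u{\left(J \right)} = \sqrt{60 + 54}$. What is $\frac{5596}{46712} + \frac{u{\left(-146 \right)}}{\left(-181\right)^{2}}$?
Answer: $\frac{1399}{11678} + \frac{\sqrt{114}}{32761} \approx 0.12012$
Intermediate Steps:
$u{\left(J \right)} = \sqrt{114}$
$\frac{5596}{46712} + \frac{u{\left(-146 \right)}}{\left(-181\right)^{2}} = \frac{5596}{46712} + \frac{\sqrt{114}}{\left(-181\right)^{2}} = 5596 \cdot \frac{1}{46712} + \frac{\sqrt{114}}{32761} = \frac{1399}{11678} + \sqrt{114} \cdot \frac{1}{32761} = \frac{1399}{11678} + \frac{\sqrt{114}}{32761}$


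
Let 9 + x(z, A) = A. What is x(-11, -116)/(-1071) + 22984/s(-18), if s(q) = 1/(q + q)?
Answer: -886170979/1071 ≈ -8.2742e+5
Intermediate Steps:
x(z, A) = -9 + A
s(q) = 1/(2*q)
x(-11, -116)/(-1071) + 22984/s(-18) = (-9 - 116)/(-1071) + 22984/(((1/2)/(-18))) = -125*(-1/1071) + 22984/(((1/2)*(-1/18))) = 125/1071 + 22984/(-1/36) = 125/1071 + 22984*(-36) = 125/1071 - 827424 = -886170979/1071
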